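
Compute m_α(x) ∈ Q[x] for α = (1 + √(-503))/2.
m_α(x) = x^2 - x + 126

From 2α - 1 = √(-503), squaring gives (2α - 1)^2 = -503, i.e. 4α^2 - 4α + 1 = -503, so α^2 - α + (1 + 503)/4 = 0. Since -503 ≡ 1 (mod 4), (1 + 503)/4 = 126 ∈ Z. The polynomial x^2 - x + 126 has discriminant 1 - 4·(126) = -503, which is not a perfect square in Q (d = -503 is squarefree and ≠ 1), so x^2 - x + 126 is irreducible over Q. It is the minimal polynomial of α.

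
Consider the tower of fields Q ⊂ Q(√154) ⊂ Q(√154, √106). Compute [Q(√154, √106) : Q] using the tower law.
[Q(√154, √106) : Q] = 4

[Q(√154):Q] = 2 (min poly x^2 - 154, irreducible since 154 is squarefree > 1). For the top step, suppose √106 ∈ Q(√154), say √106 = c + d√154 with c, d ∈ Q. Squaring: 106 = c^2 + 154d^2 + 2cd√154. Since √154 ∉ Q this forces 2cd = 0. If d = 0 then √106 = c ∈ Q, contradicting 106 squarefree > 1. If c = 0 then 106 = 154d^2, so 154·106 = (154d)^2 is a perfect square in Q — but 154·106 = 16324 is not a perfect square (since 154 and 106 are distinct squarefree integers). Contradiction. Hence √106 ∉ Q(√154), so x^2 - 106 stays irreducible over Q(√154) and [Q(√154, √106) : Q(√154)] = 2. By the tower law, [Q(√154, √106) : Q] = 2 · 2 = 4.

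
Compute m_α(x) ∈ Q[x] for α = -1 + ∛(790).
m_α(x) = x^3 + 3x^2 + 3x - 789

Set β = α + 1 = ∛(790), so β^3 = 790. Then (α + 1)^3 - 790 = 0, i.e. α is a root of g(x) = (x + 1)^3 - 790 = x^3 + 3x^2 + 3x - 789. Since g(x) = h(x + 1) where h(x) = x^3 - 790, and h is irreducible over Q (because 790 is not a perfect cube, so h has no rational root, and a monic cubic with no rational root is irreducible), g is also irreducible (irreducibility is preserved under the substitution x → x + 1). Hence m_α(x) = x^3 + 3x^2 + 3x - 789.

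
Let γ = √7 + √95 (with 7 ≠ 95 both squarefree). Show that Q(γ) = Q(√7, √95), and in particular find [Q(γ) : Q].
[Q(γ) : Q] = 4 (equivalently, Q(γ) = Q(√7, √95))

Obviously Q(γ) ⊆ Q(√7, √95), and [Q(√7, √95):Q] = 4 (since 7, 95 are distinct squarefree integers > 1 with 665 not a perfect square). To show equality we compute the minimal polynomial of γ. From γ = √7 + √95: γ^2 = 7 + 2√(665) + 95 = 102 + 2√(665), so γ^2 - 102 = 2√(665); squaring, (γ^2 - 102)^2 = 4·665, i.e. γ^4 - 204γ^2 + 10404 - 2660 = 0, i.e. γ^4 - 204γ^2 + 7744 = 0. So γ is a root of x^4 - 204x^2 + 7744. This polynomial is irreducible over Q: it has no rational root (each ±√7 ± √95 is irrational), and any factorization into two quadratics over Q would force √(665) ∈ Q (pairing opposite roots) or √7, √95 ∈ Q (other pairings), all impossible. Hence [Q(γ):Q] = 4 = [Q(√7, √95):Q], so Q(γ) = Q(√7, √95).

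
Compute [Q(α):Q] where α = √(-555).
[Q(α):Q] = 2

[Q(α):Q] equals the degree of the minimal polynomial of α. Here α^2 = -555 and x^2 + 555 is irreducible (d = -555 is squarefree, ≠ 1, hence not a square), so deg(m_α) = 2. Thus [Q(α):Q] = 2.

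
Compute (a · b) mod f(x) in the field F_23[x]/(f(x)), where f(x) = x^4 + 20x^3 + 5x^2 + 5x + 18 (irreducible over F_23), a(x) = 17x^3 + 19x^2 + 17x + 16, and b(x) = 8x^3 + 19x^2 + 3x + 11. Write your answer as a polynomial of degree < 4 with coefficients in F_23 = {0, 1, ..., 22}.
a · b ≡ 22x^2 + 19 (mod f(x))

Multiply in F_23[x]: a(x)·b(x) = (17x^3 + 19x^2 + 17x + 16)·(8x^3 + 19x^2 + 3x + 11) = 21x^6 + 15x^5 + 19x^4 + 5x^3 + 12x^2 + 5x + 15. This has degree ≥ 4, so divide by f(x) over F_23: 21x^6 + 15x^5 + 19x^4 + 5x^3 + 12x^2 + 5x + 15 = (21x^2 + 9x + 10)·(x^4 + 20x^3 + 5x^2 + 5x + 18) + (22x^2 + 19). Hence a·b ≡ 22x^2 + 19 (mod f). (F_23[x]/(f) is a field with 23^4 = 279841 elements since f is irreducible of degree 4.)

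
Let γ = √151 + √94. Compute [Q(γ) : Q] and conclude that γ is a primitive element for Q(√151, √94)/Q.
[Q(γ) : Q] = 4 (equivalently, Q(γ) = Q(√151, √94))

Obviously Q(γ) ⊆ Q(√151, √94), and [Q(√151, √94):Q] = 4 (since 151, 94 are distinct squarefree integers > 1 with 14194 not a perfect square). To show equality we compute the minimal polynomial of γ. From γ = √151 + √94: γ^2 = 151 + 2√(14194) + 94 = 245 + 2√(14194), so γ^2 - 245 = 2√(14194); squaring, (γ^2 - 245)^2 = 4·14194, i.e. γ^4 - 490γ^2 + 60025 - 56776 = 0, i.e. γ^4 - 490γ^2 + 3249 = 0. So γ is a root of x^4 - 490x^2 + 3249. This polynomial is irreducible over Q: it has no rational root (each ±√151 ± √94 is irrational), and any factorization into two quadratics over Q would force √(14194) ∈ Q (pairing opposite roots) or √151, √94 ∈ Q (other pairings), all impossible. Hence [Q(γ):Q] = 4 = [Q(√151, √94):Q], so Q(γ) = Q(√151, √94).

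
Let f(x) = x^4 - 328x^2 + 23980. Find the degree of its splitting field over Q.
[K : Q] = 4

Solving the quadratic in x^2: x^2 = (328 ± √(328^2 - 4·23980))/2 = (328 ± √11664)/2 = (328 ± 108)/2, giving x^2 = 218 or x^2 = 110. So f(x) = (x^2 - 218)(x^2 - 110) and the roots of f are ±√218, ±√110. Hence the splitting field is K = Q(√218, √110). Since 218 and 110 are distinct squarefree integers > 1, their product 23980 is not a perfect square, so √110 ∉ Q(√218). By the tower law [K:Q] = [Q(√218,√110):Q(√218)] · [Q(√218):Q] = 2 · 2 = 4.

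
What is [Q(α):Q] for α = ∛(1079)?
[Q(α):Q] = 3

The minimal polynomial of α is x^3 - 1079, irreducible over Q since 1079 is not a perfect cube (so x^3 - 1079 has no rational root). Hence [Q(α):Q] = deg(m_α) = 3.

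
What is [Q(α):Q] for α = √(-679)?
[Q(α):Q] = 2

[Q(α):Q] equals the degree of the minimal polynomial of α. Here α^2 = -679 and x^2 + 679 is irreducible (d = -679 is squarefree, ≠ 1, hence not a square), so deg(m_α) = 2. Thus [Q(α):Q] = 2.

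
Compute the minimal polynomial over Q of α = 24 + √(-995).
m_α(x) = x^2 - 48x + 1571

From α - 24 = √(-995), squaring gives (α - 24)^2 = -995, i.e. α^2 - 48α + 576 = -995, so α^2 - 48α + 1571 = 0. The discriminant of x^2 - 48x + 1571 is (-48)^2 - 4·(1571) = 2304 - 6284 = -3980, and 4·(-995) is not a perfect square in Q since -995 is squarefree and ≠ 1. Hence x^2 - 48x + 1571 is irreducible over Q and is the minimal polynomial of α.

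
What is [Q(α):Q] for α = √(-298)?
[Q(α):Q] = 2

[Q(α):Q] equals the degree of the minimal polynomial of α. Here α^2 = -298 and x^2 + 298 is irreducible (d = -298 is squarefree, ≠ 1, hence not a square), so deg(m_α) = 2. Thus [Q(α):Q] = 2.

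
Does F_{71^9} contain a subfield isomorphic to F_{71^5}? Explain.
No: F_{71^5} is not a subfield of F_{71^9}

F_{p^m} embeds in F_{p^n} iff m | n. Here 5 ∤ 9 (since 9 = 1·5 + 4 with remainder 4 ≠ 0), so F_{71^5} is not a subfield of F_{71^9}. Equivalently: if it were, the tower law would give 5 = [F_{71^5}:F_71] dividing [F_{71^9}:F_71] = 9, contradiction.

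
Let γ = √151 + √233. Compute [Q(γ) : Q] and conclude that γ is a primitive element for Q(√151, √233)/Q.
[Q(γ) : Q] = 4 (equivalently, Q(γ) = Q(√151, √233))

Obviously Q(γ) ⊆ Q(√151, √233), and [Q(√151, √233):Q] = 4 (since 151, 233 are distinct squarefree integers > 1 with 35183 not a perfect square). To show equality we compute the minimal polynomial of γ. From γ = √151 + √233: γ^2 = 151 + 2√(35183) + 233 = 384 + 2√(35183), so γ^2 - 384 = 2√(35183); squaring, (γ^2 - 384)^2 = 4·35183, i.e. γ^4 - 768γ^2 + 147456 - 140732 = 0, i.e. γ^4 - 768γ^2 + 6724 = 0. So γ is a root of x^4 - 768x^2 + 6724. This polynomial is irreducible over Q: it has no rational root (each ±√151 ± √233 is irrational), and any factorization into two quadratics over Q would force √(35183) ∈ Q (pairing opposite roots) or √151, √233 ∈ Q (other pairings), all impossible. Hence [Q(γ):Q] = 4 = [Q(√151, √233):Q], so Q(γ) = Q(√151, √233).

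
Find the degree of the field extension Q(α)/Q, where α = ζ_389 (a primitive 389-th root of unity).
[Q(α):Q] = 388

The minimal polynomial of ζ_389 over Q is the 389-th cyclotomic polynomial Φ_389(x), which is irreducible over Q and has degree φ(389) = 388. Hence [Q(α):Q] = φ(389) = 388.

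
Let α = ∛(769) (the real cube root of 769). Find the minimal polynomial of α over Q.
m_α(x) = x^3 - 769

α satisfies α^3 = 769, so x^3 - 769 annihilates α. By the rational root test, a rational root p/q (in lowest terms) of x^3 - 769 would satisfy p^3 = 769 q^3, forcing q = 1 and p^3 = 769; but 769 is not a perfect cube, contradiction. A monic cubic over Q with no rational root is irreducible (any nontrivial factorization would include a linear factor). Hence x^3 - 769 is the minimal polynomial of α, and in particular [Q(α):Q] = 3.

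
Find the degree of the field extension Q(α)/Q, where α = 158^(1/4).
[Q(α):Q] = 4

α is a root of x^4 - 158. By Eisenstein's criterion at the prime p = 2 (which divides the constant term 158 but p^2 = 4 does not, since 158 is squarefree), x^4 - 158 is irreducible over Q. Hence [Q(α):Q] = 4.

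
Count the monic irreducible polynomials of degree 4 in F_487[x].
There are 14062224348 monic irreducible polynomials of degree 4 over F_487

Each element of F_{487^4} that lies in no proper subfield is a root of exactly one monic irreducible of degree 4 over F_487, and each such polynomial has 4 distinct roots in F_{487^4}. By Möbius inversion the count is N_487(4) = (1/4) Σ_{d|4} μ(4/d) · 487^d = (1/4)(μ(4)·487^1 + μ(2)·487^2 + μ(1)·487^4) = 56248897392/4 = 14062224348.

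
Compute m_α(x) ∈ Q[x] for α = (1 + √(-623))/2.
m_α(x) = x^2 - x + 156

From 2α - 1 = √(-623), squaring gives (2α - 1)^2 = -623, i.e. 4α^2 - 4α + 1 = -623, so α^2 - α + (1 + 623)/4 = 0. Since -623 ≡ 1 (mod 4), (1 + 623)/4 = 156 ∈ Z. The polynomial x^2 - x + 156 has discriminant 1 - 4·(156) = -623, which is not a perfect square in Q (d = -623 is squarefree and ≠ 1), so x^2 - x + 156 is irreducible over Q. It is the minimal polynomial of α.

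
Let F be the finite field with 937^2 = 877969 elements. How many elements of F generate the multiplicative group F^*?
There are φ(877968) = 228096 primitive elements

F_q^* is cyclic of order q - 1 = 877968. A cyclic group of order m has exactly φ(m) generators. Here m = 877968 = 2^4 · 3^2 · 7 · 13 · 67, so the number of primitive elements is φ(877968) = 228096.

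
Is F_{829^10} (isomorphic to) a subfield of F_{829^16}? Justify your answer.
No: F_{829^10} is not a subfield of F_{829^16}

F_{p^m} embeds in F_{p^n} iff m | n. Here 10 ∤ 16 (since 16 = 1·10 + 6 with remainder 6 ≠ 0), so F_{829^10} is not a subfield of F_{829^16}. Equivalently: if it were, the tower law would give 10 = [F_{829^10}:F_829] dividing [F_{829^16}:F_829] = 16, contradiction.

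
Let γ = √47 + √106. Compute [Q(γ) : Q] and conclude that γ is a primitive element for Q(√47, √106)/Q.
[Q(γ) : Q] = 4 (equivalently, Q(γ) = Q(√47, √106))

Obviously Q(γ) ⊆ Q(√47, √106), and [Q(√47, √106):Q] = 4 (since 47, 106 are distinct squarefree integers > 1 with 4982 not a perfect square). To show equality we compute the minimal polynomial of γ. From γ = √47 + √106: γ^2 = 47 + 2√(4982) + 106 = 153 + 2√(4982), so γ^2 - 153 = 2√(4982); squaring, (γ^2 - 153)^2 = 4·4982, i.e. γ^4 - 306γ^2 + 23409 - 19928 = 0, i.e. γ^4 - 306γ^2 + 3481 = 0. So γ is a root of x^4 - 306x^2 + 3481. This polynomial is irreducible over Q: it has no rational root (each ±√47 ± √106 is irrational), and any factorization into two quadratics over Q would force √(4982) ∈ Q (pairing opposite roots) or √47, √106 ∈ Q (other pairings), all impossible. Hence [Q(γ):Q] = 4 = [Q(√47, √106):Q], so Q(γ) = Q(√47, √106).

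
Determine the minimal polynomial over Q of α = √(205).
m_α(x) = x^2 - 205

α satisfies α^2 - 205 = 0, so x^2 - 205 annihilates α. Since d = 205 is squarefree and ≠ 1, it is not a perfect square in Q, so x^2 - 205 has no rational root and is therefore irreducible over Q (a degree-2 polynomial over a field is irreducible iff it has no root). Hence m_α(x) = x^2 - 205.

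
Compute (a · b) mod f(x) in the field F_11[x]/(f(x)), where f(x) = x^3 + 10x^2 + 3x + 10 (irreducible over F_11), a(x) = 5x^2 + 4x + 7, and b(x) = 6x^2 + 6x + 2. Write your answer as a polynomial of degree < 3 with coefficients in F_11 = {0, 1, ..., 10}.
a · b ≡ 4x^2 + 4x + 10 (mod f(x))

Multiply in F_11[x]: a(x)·b(x) = (5x^2 + 4x + 7)·(6x^2 + 6x + 2) = 8x^4 + 10x^3 + 10x^2 + 6x + 3. This has degree ≥ 3, so divide by f(x) over F_11: 8x^4 + 10x^3 + 10x^2 + 6x + 3 = (8x + 7)·(x^3 + 10x^2 + 3x + 10) + (4x^2 + 4x + 10). Hence a·b ≡ 4x^2 + 4x + 10 (mod f). (F_11[x]/(f) is a field with 11^3 = 1331 elements since f is irreducible of degree 3.)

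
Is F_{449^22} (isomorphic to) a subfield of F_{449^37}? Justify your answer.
No: F_{449^22} is not a subfield of F_{449^37}

F_{p^m} embeds in F_{p^n} iff m | n. Here 22 ∤ 37 (since 37 = 1·22 + 15 with remainder 15 ≠ 0), so F_{449^22} is not a subfield of F_{449^37}. Equivalently: if it were, the tower law would give 22 = [F_{449^22}:F_449] dividing [F_{449^37}:F_449] = 37, contradiction.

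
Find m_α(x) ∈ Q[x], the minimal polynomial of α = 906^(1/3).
m_α(x) = x^3 - 906

α satisfies α^3 = 906, so x^3 - 906 annihilates α. By the rational root test, a rational root p/q (in lowest terms) of x^3 - 906 would satisfy p^3 = 906 q^3, forcing q = 1 and p^3 = 906; but 906 is not a perfect cube, contradiction. A monic cubic over Q with no rational root is irreducible (any nontrivial factorization would include a linear factor). Hence x^3 - 906 is the minimal polynomial of α, and in particular [Q(α):Q] = 3.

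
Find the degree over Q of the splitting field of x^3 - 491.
[K : Q] = 6

The roots of x^3 - 491 are ∛491, ω∛491, ω^2∛491 where ω = e^(2πi/3) is a primitive cube root of unity, so K = Q(∛491, ω). Now [Q(∛491):Q] = 3 (since 491 is not a perfect cube, x^3 - 491 is irreducible) and [Q(ω):Q] = 2. Both 2 and 3 divide [K:Q], and [K:Q] ≤ 3·2 = 6, so [K:Q] = 6. (Equivalently: Q(∛491) ⊂ R but ω ∉ R, so [K : Q(∛491)] = 2.)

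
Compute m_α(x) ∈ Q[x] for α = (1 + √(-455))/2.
m_α(x) = x^2 - x + 114

From 2α - 1 = √(-455), squaring gives (2α - 1)^2 = -455, i.e. 4α^2 - 4α + 1 = -455, so α^2 - α + (1 + 455)/4 = 0. Since -455 ≡ 1 (mod 4), (1 + 455)/4 = 114 ∈ Z. The polynomial x^2 - x + 114 has discriminant 1 - 4·(114) = -455, which is not a perfect square in Q (d = -455 is squarefree and ≠ 1), so x^2 - x + 114 is irreducible over Q. It is the minimal polynomial of α.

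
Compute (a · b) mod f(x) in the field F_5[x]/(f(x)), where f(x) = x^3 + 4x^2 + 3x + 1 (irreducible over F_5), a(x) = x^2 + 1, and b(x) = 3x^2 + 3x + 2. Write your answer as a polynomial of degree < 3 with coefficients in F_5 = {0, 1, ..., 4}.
a · b ≡ 2x^2 + 2x + 1 (mod f(x))

Multiply in F_5[x]: a(x)·b(x) = (x^2 + 1)·(3x^2 + 3x + 2) = 3x^4 + 3x^3 + 3x + 2. This has degree ≥ 3, so divide by f(x) over F_5: 3x^4 + 3x^3 + 3x + 2 = (3x + 1)·(x^3 + 4x^2 + 3x + 1) + (2x^2 + 2x + 1). Hence a·b ≡ 2x^2 + 2x + 1 (mod f). (F_5[x]/(f) is a field with 5^3 = 125 elements since f is irreducible of degree 3.)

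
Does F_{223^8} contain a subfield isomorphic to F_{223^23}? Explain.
No: F_{223^23} is not a subfield of F_{223^8}

F_{p^m} embeds in F_{p^n} iff m | n. Here 23 ∤ 8 (since 8 = 0·23 + 8 with remainder 8 ≠ 0), so F_{223^23} is not a subfield of F_{223^8}. Equivalently: if it were, the tower law would give 23 = [F_{223^23}:F_223] dividing [F_{223^8}:F_223] = 8, contradiction.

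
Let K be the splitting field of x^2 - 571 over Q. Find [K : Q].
[K : Q] = 2

f(x) = x^2 - 571 factors as (x - √571)(x + √571). The splitting field is K = Q(√571). Since 571 is squarefree and > 1, it is not a perfect square, so x^2 - 571 is irreducible over Q and [Q(√571) : Q] = 2. Hence [K : Q] = 2.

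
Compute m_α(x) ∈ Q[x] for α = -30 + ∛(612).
m_α(x) = x^3 + 90x^2 + 2700x + 26388

Set β = α + 30 = ∛(612), so β^3 = 612. Then (α + 30)^3 - 612 = 0, i.e. α is a root of g(x) = (x + 30)^3 - 612 = x^3 + 90x^2 + 2700x + 26388. Since g(x) = h(x + 30) where h(x) = x^3 - 612, and h is irreducible over Q (because 612 is not a perfect cube, so h has no rational root, and a monic cubic with no rational root is irreducible), g is also irreducible (irreducibility is preserved under the substitution x → x + 30). Hence m_α(x) = x^3 + 90x^2 + 2700x + 26388.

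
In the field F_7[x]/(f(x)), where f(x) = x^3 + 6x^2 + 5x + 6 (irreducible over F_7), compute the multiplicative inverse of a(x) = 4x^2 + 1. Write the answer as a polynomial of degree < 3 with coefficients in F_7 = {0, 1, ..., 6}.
a(x)^(-1) ≡ 4x^2 + 4x + 4 (mod f(x))

Since f is irreducible over F_7, F_7[x]/(f) is a field and a(x) ≠ 0 has an inverse. Apply the extended Euclidean algorithm to f(x) and a(x) in F_7[x]: f(x) = (2x + 5)·a(x) + (3x + 1);  a(x) = (6x + 5)·(3x + 1) + (3). The last nonzero remainder is the constant 3 = gcd(f, a) in F_7. Back-substituting through the division chain expresses 3 = s(x)·a(x) + t(x)·f(x) with s(x) ≡ 5x^2 + 5x + 5 (mod f), so (5x^2 + 5x + 5)·a(x) ≡ 3 (mod f). Multiplying by 3^(-1) ≡ 5 in F_7 gives a(x)^(-1) ≡ 5·(5x^2 + 5x + 5) ≡ 4x^2 + 4x + 4 (mod f). Check: (4x^2 + 1)·(4x^2 + 4x + 4) = 2x^4 + 2x^3 + 6x^2 + 4x + 4 ≡ 1 (mod x^3 + 6x^2 + 5x + 6).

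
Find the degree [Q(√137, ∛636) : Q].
[Q(√137, ∛636) : Q] = 6

Let L = Q(√137, ∛636). Since Q(√137) ⊂ L and [Q(√137):Q] = 2, the tower law gives 2 | [L:Q]. Likewise Q(∛636) ⊂ L with [Q(∛636):Q] = 3 (because 636 is not a perfect cube), so 3 | [L:Q]. As gcd(2,3) = 1, [L:Q] is divisible by 6. Conversely L is generated over Q by √137 and ∛636, so [L:Q] ≤ 2·3 = 6. Therefore [Q(√137, ∛636) : Q] = 6.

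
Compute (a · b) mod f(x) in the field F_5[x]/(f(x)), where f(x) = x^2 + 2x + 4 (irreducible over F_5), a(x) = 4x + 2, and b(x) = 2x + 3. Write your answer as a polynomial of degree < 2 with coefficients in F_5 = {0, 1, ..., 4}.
a · b ≡ 4 (mod f(x))

Multiply in F_5[x]: a(x)·b(x) = (4x + 2)·(2x + 3) = 3x^2 + x + 1. This has degree ≥ 2, so divide by f(x) over F_5: 3x^2 + x + 1 = (3)·(x^2 + 2x + 4) + (4). Hence a·b ≡ 4 (mod f). (F_5[x]/(f) is a field with 5^2 = 25 elements since f is irreducible of degree 2.)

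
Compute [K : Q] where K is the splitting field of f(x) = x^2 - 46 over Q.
[K : Q] = 2

f(x) = x^2 - 46 factors as (x - √46)(x + √46). The splitting field is K = Q(√46). Since 46 is squarefree and > 1, it is not a perfect square, so x^2 - 46 is irreducible over Q and [Q(√46) : Q] = 2. Hence [K : Q] = 2.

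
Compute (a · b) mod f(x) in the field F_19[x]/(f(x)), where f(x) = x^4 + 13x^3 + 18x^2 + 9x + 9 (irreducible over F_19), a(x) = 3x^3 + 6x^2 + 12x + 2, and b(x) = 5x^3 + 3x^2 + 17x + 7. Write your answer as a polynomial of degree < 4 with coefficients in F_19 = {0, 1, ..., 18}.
a · b ≡ 9x^3 + 7x^2 + 5x + 17 (mod f(x))

Multiply in F_19[x]: a(x)·b(x) = (3x^3 + 6x^2 + 12x + 2)·(5x^3 + 3x^2 + 17x + 7) = 15x^6 + x^5 + 15x^4 + 17x^3 + 5x^2 + 4x + 14. This has degree ≥ 4, so divide by f(x) over F_19: 15x^6 + x^5 + 15x^4 + 17x^3 + 5x^2 + 4x + 14 = (15x^2 + 15x + 6)·(x^4 + 13x^3 + 18x^2 + 9x + 9) + (9x^3 + 7x^2 + 5x + 17). Hence a·b ≡ 9x^3 + 7x^2 + 5x + 17 (mod f). (F_19[x]/(f) is a field with 19^4 = 130321 elements since f is irreducible of degree 4.)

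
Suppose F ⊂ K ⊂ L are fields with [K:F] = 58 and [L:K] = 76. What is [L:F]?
[L:F] = 4408

The tower law says that for any tower of field extensions F ⊂ K ⊂ L with finite degrees, [L:F] = [L:K] · [K:F]. Here this gives [L:F] = 76 · 58 = 4408.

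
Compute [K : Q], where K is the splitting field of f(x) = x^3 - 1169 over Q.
[K : Q] = 6

The roots of x^3 - 1169 are ∛1169, ω∛1169, ω^2∛1169 where ω = e^(2πi/3) is a primitive cube root of unity, so K = Q(∛1169, ω). Now [Q(∛1169):Q] = 3 (since 1169 is not a perfect cube, x^3 - 1169 is irreducible) and [Q(ω):Q] = 2. Both 2 and 3 divide [K:Q], and [K:Q] ≤ 3·2 = 6, so [K:Q] = 6. (Equivalently: Q(∛1169) ⊂ R but ω ∉ R, so [K : Q(∛1169)] = 2.)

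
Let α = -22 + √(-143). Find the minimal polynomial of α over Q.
m_α(x) = x^2 + 44x + 627

From α + 22 = √(-143), squaring gives (α + 22)^2 = -143, i.e. α^2 + 44α + 484 = -143, so α^2 + 44α + 627 = 0. The discriminant of x^2 + 44x + 627 is (44)^2 - 4·(627) = 1936 - 2508 = -572, and 4·(-143) is not a perfect square in Q since -143 is squarefree and ≠ 1. Hence x^2 + 44x + 627 is irreducible over Q and is the minimal polynomial of α.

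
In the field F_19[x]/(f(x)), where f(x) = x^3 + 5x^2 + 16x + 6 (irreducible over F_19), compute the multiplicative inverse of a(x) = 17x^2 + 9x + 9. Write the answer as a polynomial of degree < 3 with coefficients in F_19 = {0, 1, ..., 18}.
a(x)^(-1) ≡ 6x^2 + 6x + 9 (mod f(x))

Since f is irreducible over F_19, F_19[x]/(f) is a field and a(x) ≠ 0 has an inverse. Apply the extended Euclidean algorithm to f(x) and a(x) in F_19[x]: f(x) = (9x)·a(x) + (11x + 6);  a(x) = (5x + 5)·(11x + 6) + (17). The last nonzero remainder is the constant 17 = gcd(f, a) in F_19. Back-substituting through the division chain expresses 17 = s(x)·a(x) + t(x)·f(x) with s(x) ≡ 7x^2 + 7x + 1 (mod f), so (7x^2 + 7x + 1)·a(x) ≡ 17 (mod f). Multiplying by 17^(-1) ≡ 9 in F_19 gives a(x)^(-1) ≡ 9·(7x^2 + 7x + 1) ≡ 6x^2 + 6x + 9 (mod f). Check: (17x^2 + 9x + 9)·(6x^2 + 6x + 9) = 7x^4 + 4x^3 + 14x^2 + 2x + 5 ≡ 1 (mod x^3 + 5x^2 + 16x + 6).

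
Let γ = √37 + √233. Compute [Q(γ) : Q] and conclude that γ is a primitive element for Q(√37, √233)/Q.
[Q(γ) : Q] = 4 (equivalently, Q(γ) = Q(√37, √233))

Obviously Q(γ) ⊆ Q(√37, √233), and [Q(√37, √233):Q] = 4 (since 37, 233 are distinct squarefree integers > 1 with 8621 not a perfect square). To show equality we compute the minimal polynomial of γ. From γ = √37 + √233: γ^2 = 37 + 2√(8621) + 233 = 270 + 2√(8621), so γ^2 - 270 = 2√(8621); squaring, (γ^2 - 270)^2 = 4·8621, i.e. γ^4 - 540γ^2 + 72900 - 34484 = 0, i.e. γ^4 - 540γ^2 + 38416 = 0. So γ is a root of x^4 - 540x^2 + 38416. This polynomial is irreducible over Q: it has no rational root (each ±√37 ± √233 is irrational), and any factorization into two quadratics over Q would force √(8621) ∈ Q (pairing opposite roots) or √37, √233 ∈ Q (other pairings), all impossible. Hence [Q(γ):Q] = 4 = [Q(√37, √233):Q], so Q(γ) = Q(√37, √233).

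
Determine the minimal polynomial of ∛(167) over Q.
m_α(x) = x^3 - 167

α satisfies α^3 = 167, so x^3 - 167 annihilates α. By the rational root test, a rational root p/q (in lowest terms) of x^3 - 167 would satisfy p^3 = 167 q^3, forcing q = 1 and p^3 = 167; but 167 is not a perfect cube, contradiction. A monic cubic over Q with no rational root is irreducible (any nontrivial factorization would include a linear factor). Hence x^3 - 167 is the minimal polynomial of α, and in particular [Q(α):Q] = 3.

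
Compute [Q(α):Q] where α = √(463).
[Q(α):Q] = 2

[Q(α):Q] equals the degree of the minimal polynomial of α. Here α^2 = 463 and x^2 - 463 is irreducible (d = 463 is squarefree, ≠ 1, hence not a square), so deg(m_α) = 2. Thus [Q(α):Q] = 2.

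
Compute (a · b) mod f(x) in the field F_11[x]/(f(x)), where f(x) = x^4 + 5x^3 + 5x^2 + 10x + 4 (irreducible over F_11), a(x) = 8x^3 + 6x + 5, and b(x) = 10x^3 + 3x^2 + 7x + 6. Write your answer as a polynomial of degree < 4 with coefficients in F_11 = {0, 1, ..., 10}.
a · b ≡ 3x^3 + 5x^2 + 3x + 4 (mod f(x))

Multiply in F_11[x]: a(x)·b(x) = (8x^3 + 6x + 5)·(10x^3 + 3x^2 + 7x + 6) = 3x^6 + 2x^5 + 6x^4 + 6x^3 + 2x^2 + 5x + 8. This has degree ≥ 4, so divide by f(x) over F_11: 3x^6 + 2x^5 + 6x^4 + 6x^3 + 2x^2 + 5x + 8 = (3x^2 + 9x + 1)·(x^4 + 5x^3 + 5x^2 + 10x + 4) + (3x^3 + 5x^2 + 3x + 4). Hence a·b ≡ 3x^3 + 5x^2 + 3x + 4 (mod f). (F_11[x]/(f) is a field with 11^4 = 14641 elements since f is irreducible of degree 4.)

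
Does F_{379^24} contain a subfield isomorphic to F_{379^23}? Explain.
No: F_{379^23} is not a subfield of F_{379^24}

F_{p^m} embeds in F_{p^n} iff m | n. Here 23 ∤ 24 (since 24 = 1·23 + 1 with remainder 1 ≠ 0), so F_{379^23} is not a subfield of F_{379^24}. Equivalently: if it were, the tower law would give 23 = [F_{379^23}:F_379] dividing [F_{379^24}:F_379] = 24, contradiction.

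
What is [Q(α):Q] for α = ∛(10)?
[Q(α):Q] = 3

The minimal polynomial of α is x^3 - 10, irreducible over Q since 10 is not a perfect cube (so x^3 - 10 has no rational root). Hence [Q(α):Q] = deg(m_α) = 3.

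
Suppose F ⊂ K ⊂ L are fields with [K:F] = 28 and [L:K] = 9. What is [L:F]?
[L:F] = 252

The tower law says that for any tower of field extensions F ⊂ K ⊂ L with finite degrees, [L:F] = [L:K] · [K:F]. Here this gives [L:F] = 9 · 28 = 252.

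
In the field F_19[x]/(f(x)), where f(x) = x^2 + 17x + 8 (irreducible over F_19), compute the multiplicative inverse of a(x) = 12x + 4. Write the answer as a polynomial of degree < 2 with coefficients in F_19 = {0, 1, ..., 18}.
a(x)^(-1) ≡ 14x + 18 (mod f(x))

Since f is irreducible over F_19, F_19[x]/(f) is a field and a(x) ≠ 0 has an inverse. Apply the extended Euclidean algorithm to f(x) and a(x) in F_19[x]: f(x) = (8x + 13)·a(x) + (13). The last nonzero remainder is the constant 13 = gcd(f, a) in F_19. Back-substituting through the division chain expresses 13 = s(x)·a(x) + t(x)·f(x) with s(x) ≡ 11x + 6 (mod f), so (11x + 6)·a(x) ≡ 13 (mod f). Multiplying by 13^(-1) ≡ 3 in F_19 gives a(x)^(-1) ≡ 3·(11x + 6) ≡ 14x + 18 (mod f). Check: (12x + 4)·(14x + 18) = 16x^2 + 6x + 15 ≡ 1 (mod x^2 + 17x + 8).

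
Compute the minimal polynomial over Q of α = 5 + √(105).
m_α(x) = x^2 - 10x - 80

From α - 5 = √(105), squaring gives (α - 5)^2 = 105, i.e. α^2 - 10α + 25 = 105, so α^2 - 10α - 80 = 0. The discriminant of x^2 - 10x - 80 is (-10)^2 - 4·(-80) = 100 + 320 = 420, and 4·(105) is not a perfect square in Q since 105 is squarefree and ≠ 1. Hence x^2 - 10x - 80 is irreducible over Q and is the minimal polynomial of α.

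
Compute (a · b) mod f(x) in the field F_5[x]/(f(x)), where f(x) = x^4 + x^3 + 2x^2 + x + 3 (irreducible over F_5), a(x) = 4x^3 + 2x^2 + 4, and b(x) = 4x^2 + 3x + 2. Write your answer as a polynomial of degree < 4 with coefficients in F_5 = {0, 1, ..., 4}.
a · b ≡ 3x^3 + x^2 + 1 (mod f(x))

Multiply in F_5[x]: a(x)·b(x) = (4x^3 + 2x^2 + 4)·(4x^2 + 3x + 2) = x^5 + 4x^3 + 2x + 3. This has degree ≥ 4, so divide by f(x) over F_5: x^5 + 4x^3 + 2x + 3 = (x + 4)·(x^4 + x^3 + 2x^2 + x + 3) + (3x^3 + x^2 + 1). Hence a·b ≡ 3x^3 + x^2 + 1 (mod f). (F_5[x]/(f) is a field with 5^4 = 625 elements since f is irreducible of degree 4.)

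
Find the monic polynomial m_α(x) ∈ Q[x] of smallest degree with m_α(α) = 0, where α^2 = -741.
m_α(x) = x^2 + 741

α satisfies α^2 + 741 = 0, so x^2 + 741 annihilates α. Since d = -741 is squarefree and ≠ 1, it is not a perfect square in Q, so x^2 + 741 has no rational root and is therefore irreducible over Q (a degree-2 polynomial over a field is irreducible iff it has no root). Hence m_α(x) = x^2 + 741.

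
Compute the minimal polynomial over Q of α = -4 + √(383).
m_α(x) = x^2 + 8x - 367

From α + 4 = √(383), squaring gives (α + 4)^2 = 383, i.e. α^2 + 8α + 16 = 383, so α^2 + 8α - 367 = 0. The discriminant of x^2 + 8x - 367 is (8)^2 - 4·(-367) = 64 + 1468 = 1532, and 4·(383) is not a perfect square in Q since 383 is squarefree and ≠ 1. Hence x^2 + 8x - 367 is irreducible over Q and is the minimal polynomial of α.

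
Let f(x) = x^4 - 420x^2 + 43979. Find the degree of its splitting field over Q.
[K : Q] = 4

Solving the quadratic in x^2: x^2 = (420 ± √(420^2 - 4·43979))/2 = (420 ± √484)/2 = (420 ± 22)/2, giving x^2 = 199 or x^2 = 221. So f(x) = (x^2 - 199)(x^2 - 221) and the roots of f are ±√199, ±√221. Hence the splitting field is K = Q(√199, √221). Since 199 and 221 are distinct squarefree integers > 1, their product 43979 is not a perfect square, so √221 ∉ Q(√199). By the tower law [K:Q] = [Q(√199,√221):Q(√199)] · [Q(√199):Q] = 2 · 2 = 4.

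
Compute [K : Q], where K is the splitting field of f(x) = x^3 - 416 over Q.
[K : Q] = 6

The roots of x^3 - 416 are ∛416, ω∛416, ω^2∛416 where ω = e^(2πi/3) is a primitive cube root of unity, so K = Q(∛416, ω). Now [Q(∛416):Q] = 3 (since 416 is not a perfect cube, x^3 - 416 is irreducible) and [Q(ω):Q] = 2. Both 2 and 3 divide [K:Q], and [K:Q] ≤ 3·2 = 6, so [K:Q] = 6. (Equivalently: Q(∛416) ⊂ R but ω ∉ R, so [K : Q(∛416)] = 2.)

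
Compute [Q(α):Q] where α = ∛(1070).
[Q(α):Q] = 3

The minimal polynomial of α is x^3 - 1070, irreducible over Q since 1070 is not a perfect cube (so x^3 - 1070 has no rational root). Hence [Q(α):Q] = deg(m_α) = 3.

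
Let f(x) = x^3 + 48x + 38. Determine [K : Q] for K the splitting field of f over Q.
[K : Q] = 6

By the rational root test, any rational root of the monic integer polynomial f(x) = x^3 + 48x + 38 must be an integer dividing the constant term 38, i.e. one of ±{1, 2, 19, 38}. Evaluating: f(1) = 87, f(-1) = -11, f(2) = 142, f(-2) = -66, f(19) = 7809, f(-19) = -7733, f(38) = 56734, f(-38) = -56658; none is 0, so f has no rational root and is therefore irreducible over Q (a cubic with no linear factor over a field is irreducible). For an irreducible cubic, the Galois group is A_3 or S_3 according as the discriminant disc(f) = -4a^3 - 27b^2 = -4·(48)^3 - 27·(38)^2 = -481356 is or is not a square in Q. Here disc(f) = -481356 is not a perfect square in Q, so the Galois group of f over Q is not contained in A_3 and must be all of S_3. The splitting field has degree |S_3| = 6 over Q, so [K : Q] = 6.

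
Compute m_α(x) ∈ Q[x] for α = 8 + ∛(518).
m_α(x) = x^3 - 24x^2 + 192x - 1030

Set β = α - 8 = ∛(518), so β^3 = 518. Then (α - 8)^3 - 518 = 0, i.e. α is a root of g(x) = (x - 8)^3 - 518 = x^3 - 24x^2 + 192x - 1030. Since g(x) = h(x - 8) where h(x) = x^3 - 518, and h is irreducible over Q (because 518 is not a perfect cube, so h has no rational root, and a monic cubic with no rational root is irreducible), g is also irreducible (irreducibility is preserved under the substitution x → x - 8). Hence m_α(x) = x^3 - 24x^2 + 192x - 1030.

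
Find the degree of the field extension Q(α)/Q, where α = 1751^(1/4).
[Q(α):Q] = 4

α is a root of x^4 - 1751. By Eisenstein's criterion at the prime p = 17 (which divides the constant term 1751 but p^2 = 289 does not, since 1751 is squarefree), x^4 - 1751 is irreducible over Q. Hence [Q(α):Q] = 4.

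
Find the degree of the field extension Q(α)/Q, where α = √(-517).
[Q(α):Q] = 2

[Q(α):Q] equals the degree of the minimal polynomial of α. Here α^2 = -517 and x^2 + 517 is irreducible (d = -517 is squarefree, ≠ 1, hence not a square), so deg(m_α) = 2. Thus [Q(α):Q] = 2.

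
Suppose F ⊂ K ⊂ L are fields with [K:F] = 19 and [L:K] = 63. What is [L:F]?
[L:F] = 1197

The tower law says that for any tower of field extensions F ⊂ K ⊂ L with finite degrees, [L:F] = [L:K] · [K:F]. Here this gives [L:F] = 63 · 19 = 1197.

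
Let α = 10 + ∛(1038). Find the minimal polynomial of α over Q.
m_α(x) = x^3 - 30x^2 + 300x - 2038

Set β = α - 10 = ∛(1038), so β^3 = 1038. Then (α - 10)^3 - 1038 = 0, i.e. α is a root of g(x) = (x - 10)^3 - 1038 = x^3 - 30x^2 + 300x - 2038. Since g(x) = h(x - 10) where h(x) = x^3 - 1038, and h is irreducible over Q (because 1038 is not a perfect cube, so h has no rational root, and a monic cubic with no rational root is irreducible), g is also irreducible (irreducibility is preserved under the substitution x → x - 10). Hence m_α(x) = x^3 - 30x^2 + 300x - 2038.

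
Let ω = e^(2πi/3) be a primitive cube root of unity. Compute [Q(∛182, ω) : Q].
[Q(∛182, ω) : Q] = 6

[Q(∛182):Q] = 3 (min poly x^3 - 182, irreducible since 182 is not a perfect cube). [Q(ω):Q] = 2 (min poly x^2 + x + 1). Since Q(∛182) ⊂ R and ω ∉ R, we have ω ∉ Q(∛182), so x^2 + x + 1 remains irreducible over Q(∛182) and [Q(∛182, ω) : Q(∛182)] = 2. By the tower law, [Q(∛182, ω) : Q] = 3 · 2 = 6. (In fact Q(∛182, ω) is the splitting field of x^3 - 182 over Q.)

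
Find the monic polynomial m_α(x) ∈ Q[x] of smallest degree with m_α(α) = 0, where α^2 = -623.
m_α(x) = x^2 + 623

α satisfies α^2 + 623 = 0, so x^2 + 623 annihilates α. Since d = -623 is squarefree and ≠ 1, it is not a perfect square in Q, so x^2 + 623 has no rational root and is therefore irreducible over Q (a degree-2 polynomial over a field is irreducible iff it has no root). Hence m_α(x) = x^2 + 623.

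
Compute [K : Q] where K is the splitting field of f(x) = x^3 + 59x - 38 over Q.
[K : Q] = 6

By the rational root test, any rational root of the monic integer polynomial f(x) = x^3 + 59x - 38 must be an integer dividing the constant term -38, i.e. one of ±{1, 2, 19, 38}. Evaluating: f(1) = 22, f(-1) = -98, f(2) = 88, f(-2) = -164, f(19) = 7942, f(-19) = -8018, f(38) = 57076, f(-38) = -57152; none is 0, so f has no rational root and is therefore irreducible over Q (a cubic with no linear factor over a field is irreducible). For an irreducible cubic, the Galois group is A_3 or S_3 according as the discriminant disc(f) = -4a^3 - 27b^2 = -4·(59)^3 - 27·(-38)^2 = -860504 is or is not a square in Q. Here disc(f) = -860504 is not a perfect square in Q, so the Galois group of f over Q is not contained in A_3 and must be all of S_3. The splitting field has degree |S_3| = 6 over Q, so [K : Q] = 6.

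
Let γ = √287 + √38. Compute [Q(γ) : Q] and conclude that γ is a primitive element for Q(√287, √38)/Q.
[Q(γ) : Q] = 4 (equivalently, Q(γ) = Q(√287, √38))

Obviously Q(γ) ⊆ Q(√287, √38), and [Q(√287, √38):Q] = 4 (since 287, 38 are distinct squarefree integers > 1 with 10906 not a perfect square). To show equality we compute the minimal polynomial of γ. From γ = √287 + √38: γ^2 = 287 + 2√(10906) + 38 = 325 + 2√(10906), so γ^2 - 325 = 2√(10906); squaring, (γ^2 - 325)^2 = 4·10906, i.e. γ^4 - 650γ^2 + 105625 - 43624 = 0, i.e. γ^4 - 650γ^2 + 62001 = 0. So γ is a root of x^4 - 650x^2 + 62001. This polynomial is irreducible over Q: it has no rational root (each ±√287 ± √38 is irrational), and any factorization into two quadratics over Q would force √(10906) ∈ Q (pairing opposite roots) or √287, √38 ∈ Q (other pairings), all impossible. Hence [Q(γ):Q] = 4 = [Q(√287, √38):Q], so Q(γ) = Q(√287, √38).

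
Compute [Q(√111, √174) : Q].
[Q(√111, √174) : Q] = 4

[Q(√111):Q] = 2 (min poly x^2 - 111, irreducible since 111 is squarefree > 1). For the top step, suppose √174 ∈ Q(√111), say √174 = c + d√111 with c, d ∈ Q. Squaring: 174 = c^2 + 111d^2 + 2cd√111. Since √111 ∉ Q this forces 2cd = 0. If d = 0 then √174 = c ∈ Q, contradicting 174 squarefree > 1. If c = 0 then 174 = 111d^2, so 111·174 = (111d)^2 is a perfect square in Q — but 111·174 = 19314 is not a perfect square (since 111 and 174 are distinct squarefree integers). Contradiction. Hence √174 ∉ Q(√111), so x^2 - 174 stays irreducible over Q(√111) and [Q(√111, √174) : Q(√111)] = 2. By the tower law, [Q(√111, √174) : Q] = 2 · 2 = 4.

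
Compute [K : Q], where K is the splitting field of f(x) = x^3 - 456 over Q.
[K : Q] = 6

The roots of x^3 - 456 are ∛456, ω∛456, ω^2∛456 where ω = e^(2πi/3) is a primitive cube root of unity, so K = Q(∛456, ω). Now [Q(∛456):Q] = 3 (since 456 is not a perfect cube, x^3 - 456 is irreducible) and [Q(ω):Q] = 2. Both 2 and 3 divide [K:Q], and [K:Q] ≤ 3·2 = 6, so [K:Q] = 6. (Equivalently: Q(∛456) ⊂ R but ω ∉ R, so [K : Q(∛456)] = 2.)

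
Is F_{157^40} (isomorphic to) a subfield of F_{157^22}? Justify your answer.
No: F_{157^40} is not a subfield of F_{157^22}

F_{p^m} embeds in F_{p^n} iff m | n. Here 40 ∤ 22 (since 22 = 0·40 + 22 with remainder 22 ≠ 0), so F_{157^40} is not a subfield of F_{157^22}. Equivalently: if it were, the tower law would give 40 = [F_{157^40}:F_157] dividing [F_{157^22}:F_157] = 22, contradiction.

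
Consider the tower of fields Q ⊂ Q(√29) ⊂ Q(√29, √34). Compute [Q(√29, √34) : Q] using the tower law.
[Q(√29, √34) : Q] = 4

[Q(√29):Q] = 2 (min poly x^2 - 29, irreducible since 29 is squarefree > 1). For the top step, suppose √34 ∈ Q(√29), say √34 = c + d√29 with c, d ∈ Q. Squaring: 34 = c^2 + 29d^2 + 2cd√29. Since √29 ∉ Q this forces 2cd = 0. If d = 0 then √34 = c ∈ Q, contradicting 34 squarefree > 1. If c = 0 then 34 = 29d^2, so 29·34 = (29d)^2 is a perfect square in Q — but 29·34 = 986 is not a perfect square (since 29 and 34 are distinct squarefree integers). Contradiction. Hence √34 ∉ Q(√29), so x^2 - 34 stays irreducible over Q(√29) and [Q(√29, √34) : Q(√29)] = 2. By the tower law, [Q(√29, √34) : Q] = 2 · 2 = 4.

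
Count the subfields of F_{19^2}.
F_{19^2} has 2 subfields

The subfields of F_{p^n} are exactly the fields F_{p^d} for d | n (each is the fixed field of the unique index-d subgroup of Gal(F_{p^n}/F_p) ≅ Z/nZ). The divisors of n = 2 are {1, 2}, giving 2 subfields: F_{19^1}, F_{19^2}.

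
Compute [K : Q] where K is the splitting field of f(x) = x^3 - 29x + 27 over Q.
[K : Q] = 6

By the rational root test, any rational root of the monic integer polynomial f(x) = x^3 - 29x + 27 must be an integer dividing the constant term 27, i.e. one of ±{1, 3, 9, 27}. Evaluating: f(1) = -1, f(-1) = 55, f(3) = -33, f(-3) = 87, f(9) = 495, f(-9) = -441, f(27) = 18927, f(-27) = -18873; none is 0, so f has no rational root and is therefore irreducible over Q (a cubic with no linear factor over a field is irreducible). For an irreducible cubic, the Galois group is A_3 or S_3 according as the discriminant disc(f) = -4a^3 - 27b^2 = -4·(-29)^3 - 27·(27)^2 = 77873 is or is not a square in Q. Here disc(f) = 77873 is not a perfect square in Q, so the Galois group of f over Q is not contained in A_3 and must be all of S_3. The splitting field has degree |S_3| = 6 over Q, so [K : Q] = 6.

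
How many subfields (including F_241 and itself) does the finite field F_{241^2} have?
F_{241^2} has 2 subfields

The subfields of F_{p^n} are exactly the fields F_{p^d} for d | n (each is the fixed field of the unique index-d subgroup of Gal(F_{p^n}/F_p) ≅ Z/nZ). The divisors of n = 2 are {1, 2}, giving 2 subfields: F_{241^1}, F_{241^2}.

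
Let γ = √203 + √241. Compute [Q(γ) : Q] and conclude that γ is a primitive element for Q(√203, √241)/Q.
[Q(γ) : Q] = 4 (equivalently, Q(γ) = Q(√203, √241))

Obviously Q(γ) ⊆ Q(√203, √241), and [Q(√203, √241):Q] = 4 (since 203, 241 are distinct squarefree integers > 1 with 48923 not a perfect square). To show equality we compute the minimal polynomial of γ. From γ = √203 + √241: γ^2 = 203 + 2√(48923) + 241 = 444 + 2√(48923), so γ^2 - 444 = 2√(48923); squaring, (γ^2 - 444)^2 = 4·48923, i.e. γ^4 - 888γ^2 + 197136 - 195692 = 0, i.e. γ^4 - 888γ^2 + 1444 = 0. So γ is a root of x^4 - 888x^2 + 1444. This polynomial is irreducible over Q: it has no rational root (each ±√203 ± √241 is irrational), and any factorization into two quadratics over Q would force √(48923) ∈ Q (pairing opposite roots) or √203, √241 ∈ Q (other pairings), all impossible. Hence [Q(γ):Q] = 4 = [Q(√203, √241):Q], so Q(γ) = Q(√203, √241).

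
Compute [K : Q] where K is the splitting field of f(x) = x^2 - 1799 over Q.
[K : Q] = 2

f(x) = x^2 - 1799 factors as (x - √1799)(x + √1799). The splitting field is K = Q(√1799). Since 1799 is squarefree and > 1, it is not a perfect square, so x^2 - 1799 is irreducible over Q and [Q(√1799) : Q] = 2. Hence [K : Q] = 2.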